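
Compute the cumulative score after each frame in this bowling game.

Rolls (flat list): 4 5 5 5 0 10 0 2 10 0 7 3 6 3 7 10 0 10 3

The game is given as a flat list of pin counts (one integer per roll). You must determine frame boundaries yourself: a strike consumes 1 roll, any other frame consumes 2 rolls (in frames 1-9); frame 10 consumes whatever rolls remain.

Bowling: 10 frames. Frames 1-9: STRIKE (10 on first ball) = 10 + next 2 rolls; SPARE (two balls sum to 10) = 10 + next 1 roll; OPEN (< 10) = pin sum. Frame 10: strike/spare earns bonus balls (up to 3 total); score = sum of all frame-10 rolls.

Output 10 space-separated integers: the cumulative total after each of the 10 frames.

Answer: 9 19 29 31 48 55 64 84 104 117

Derivation:
Frame 1: OPEN (4+5=9). Cumulative: 9
Frame 2: SPARE (5+5=10). 10 + next roll (0) = 10. Cumulative: 19
Frame 3: SPARE (0+10=10). 10 + next roll (0) = 10. Cumulative: 29
Frame 4: OPEN (0+2=2). Cumulative: 31
Frame 5: STRIKE. 10 + next two rolls (0+7) = 17. Cumulative: 48
Frame 6: OPEN (0+7=7). Cumulative: 55
Frame 7: OPEN (3+6=9). Cumulative: 64
Frame 8: SPARE (3+7=10). 10 + next roll (10) = 20. Cumulative: 84
Frame 9: STRIKE. 10 + next two rolls (0+10) = 20. Cumulative: 104
Frame 10: SPARE. Sum of all frame-10 rolls (0+10+3) = 13. Cumulative: 117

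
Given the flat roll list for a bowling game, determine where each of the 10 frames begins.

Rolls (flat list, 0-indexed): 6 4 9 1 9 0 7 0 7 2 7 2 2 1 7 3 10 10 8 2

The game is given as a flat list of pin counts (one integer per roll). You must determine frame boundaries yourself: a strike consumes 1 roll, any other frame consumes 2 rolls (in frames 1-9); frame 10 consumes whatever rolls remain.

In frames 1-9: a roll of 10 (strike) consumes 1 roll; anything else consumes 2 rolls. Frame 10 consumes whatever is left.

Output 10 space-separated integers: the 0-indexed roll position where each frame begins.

Frame 1 starts at roll index 0: rolls=6,4 (sum=10), consumes 2 rolls
Frame 2 starts at roll index 2: rolls=9,1 (sum=10), consumes 2 rolls
Frame 3 starts at roll index 4: rolls=9,0 (sum=9), consumes 2 rolls
Frame 4 starts at roll index 6: rolls=7,0 (sum=7), consumes 2 rolls
Frame 5 starts at roll index 8: rolls=7,2 (sum=9), consumes 2 rolls
Frame 6 starts at roll index 10: rolls=7,2 (sum=9), consumes 2 rolls
Frame 7 starts at roll index 12: rolls=2,1 (sum=3), consumes 2 rolls
Frame 8 starts at roll index 14: rolls=7,3 (sum=10), consumes 2 rolls
Frame 9 starts at roll index 16: roll=10 (strike), consumes 1 roll
Frame 10 starts at roll index 17: 3 remaining rolls

Answer: 0 2 4 6 8 10 12 14 16 17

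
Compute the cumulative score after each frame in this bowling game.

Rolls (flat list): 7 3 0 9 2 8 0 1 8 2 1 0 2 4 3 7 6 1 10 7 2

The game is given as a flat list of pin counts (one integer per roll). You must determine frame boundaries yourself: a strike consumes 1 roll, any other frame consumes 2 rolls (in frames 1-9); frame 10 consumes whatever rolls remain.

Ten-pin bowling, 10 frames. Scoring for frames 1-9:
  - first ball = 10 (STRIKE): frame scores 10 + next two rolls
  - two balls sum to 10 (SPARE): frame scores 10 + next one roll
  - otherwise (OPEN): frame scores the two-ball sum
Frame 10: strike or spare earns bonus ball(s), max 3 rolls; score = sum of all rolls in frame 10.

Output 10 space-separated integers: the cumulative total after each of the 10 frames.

Frame 1: SPARE (7+3=10). 10 + next roll (0) = 10. Cumulative: 10
Frame 2: OPEN (0+9=9). Cumulative: 19
Frame 3: SPARE (2+8=10). 10 + next roll (0) = 10. Cumulative: 29
Frame 4: OPEN (0+1=1). Cumulative: 30
Frame 5: SPARE (8+2=10). 10 + next roll (1) = 11. Cumulative: 41
Frame 6: OPEN (1+0=1). Cumulative: 42
Frame 7: OPEN (2+4=6). Cumulative: 48
Frame 8: SPARE (3+7=10). 10 + next roll (6) = 16. Cumulative: 64
Frame 9: OPEN (6+1=7). Cumulative: 71
Frame 10: STRIKE. Sum of all frame-10 rolls (10+7+2) = 19. Cumulative: 90

Answer: 10 19 29 30 41 42 48 64 71 90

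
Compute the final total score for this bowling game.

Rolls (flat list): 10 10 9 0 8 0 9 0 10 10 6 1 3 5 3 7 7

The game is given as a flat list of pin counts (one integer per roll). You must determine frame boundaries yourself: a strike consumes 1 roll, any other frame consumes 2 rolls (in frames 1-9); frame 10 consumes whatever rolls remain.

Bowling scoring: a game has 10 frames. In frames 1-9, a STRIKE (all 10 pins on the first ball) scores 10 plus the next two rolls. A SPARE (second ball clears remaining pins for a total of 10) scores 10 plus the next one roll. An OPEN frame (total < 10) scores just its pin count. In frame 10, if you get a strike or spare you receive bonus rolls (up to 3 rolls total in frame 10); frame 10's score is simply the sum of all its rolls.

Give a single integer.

Answer: 149

Derivation:
Frame 1: STRIKE. 10 + next two rolls (10+9) = 29. Cumulative: 29
Frame 2: STRIKE. 10 + next two rolls (9+0) = 19. Cumulative: 48
Frame 3: OPEN (9+0=9). Cumulative: 57
Frame 4: OPEN (8+0=8). Cumulative: 65
Frame 5: OPEN (9+0=9). Cumulative: 74
Frame 6: STRIKE. 10 + next two rolls (10+6) = 26. Cumulative: 100
Frame 7: STRIKE. 10 + next two rolls (6+1) = 17. Cumulative: 117
Frame 8: OPEN (6+1=7). Cumulative: 124
Frame 9: OPEN (3+5=8). Cumulative: 132
Frame 10: SPARE. Sum of all frame-10 rolls (3+7+7) = 17. Cumulative: 149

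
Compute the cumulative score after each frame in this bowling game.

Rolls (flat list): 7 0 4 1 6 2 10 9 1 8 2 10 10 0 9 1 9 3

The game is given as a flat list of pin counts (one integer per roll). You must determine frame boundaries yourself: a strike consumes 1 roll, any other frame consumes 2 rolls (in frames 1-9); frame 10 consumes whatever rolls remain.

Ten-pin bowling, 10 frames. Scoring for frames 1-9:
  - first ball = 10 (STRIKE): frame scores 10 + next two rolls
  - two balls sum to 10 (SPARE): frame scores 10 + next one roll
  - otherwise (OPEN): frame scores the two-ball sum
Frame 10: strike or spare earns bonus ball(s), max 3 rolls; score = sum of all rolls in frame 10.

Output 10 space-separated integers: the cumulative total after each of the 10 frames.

Answer: 7 12 20 40 58 78 98 117 126 139

Derivation:
Frame 1: OPEN (7+0=7). Cumulative: 7
Frame 2: OPEN (4+1=5). Cumulative: 12
Frame 3: OPEN (6+2=8). Cumulative: 20
Frame 4: STRIKE. 10 + next two rolls (9+1) = 20. Cumulative: 40
Frame 5: SPARE (9+1=10). 10 + next roll (8) = 18. Cumulative: 58
Frame 6: SPARE (8+2=10). 10 + next roll (10) = 20. Cumulative: 78
Frame 7: STRIKE. 10 + next two rolls (10+0) = 20. Cumulative: 98
Frame 8: STRIKE. 10 + next two rolls (0+9) = 19. Cumulative: 117
Frame 9: OPEN (0+9=9). Cumulative: 126
Frame 10: SPARE. Sum of all frame-10 rolls (1+9+3) = 13. Cumulative: 139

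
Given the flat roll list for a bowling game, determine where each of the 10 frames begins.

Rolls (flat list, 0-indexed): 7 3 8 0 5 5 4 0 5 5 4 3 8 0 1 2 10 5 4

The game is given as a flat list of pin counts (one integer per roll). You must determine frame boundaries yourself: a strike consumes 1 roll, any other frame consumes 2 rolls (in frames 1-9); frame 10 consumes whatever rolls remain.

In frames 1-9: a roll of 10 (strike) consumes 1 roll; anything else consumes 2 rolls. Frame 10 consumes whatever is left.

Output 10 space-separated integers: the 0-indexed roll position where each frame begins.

Frame 1 starts at roll index 0: rolls=7,3 (sum=10), consumes 2 rolls
Frame 2 starts at roll index 2: rolls=8,0 (sum=8), consumes 2 rolls
Frame 3 starts at roll index 4: rolls=5,5 (sum=10), consumes 2 rolls
Frame 4 starts at roll index 6: rolls=4,0 (sum=4), consumes 2 rolls
Frame 5 starts at roll index 8: rolls=5,5 (sum=10), consumes 2 rolls
Frame 6 starts at roll index 10: rolls=4,3 (sum=7), consumes 2 rolls
Frame 7 starts at roll index 12: rolls=8,0 (sum=8), consumes 2 rolls
Frame 8 starts at roll index 14: rolls=1,2 (sum=3), consumes 2 rolls
Frame 9 starts at roll index 16: roll=10 (strike), consumes 1 roll
Frame 10 starts at roll index 17: 2 remaining rolls

Answer: 0 2 4 6 8 10 12 14 16 17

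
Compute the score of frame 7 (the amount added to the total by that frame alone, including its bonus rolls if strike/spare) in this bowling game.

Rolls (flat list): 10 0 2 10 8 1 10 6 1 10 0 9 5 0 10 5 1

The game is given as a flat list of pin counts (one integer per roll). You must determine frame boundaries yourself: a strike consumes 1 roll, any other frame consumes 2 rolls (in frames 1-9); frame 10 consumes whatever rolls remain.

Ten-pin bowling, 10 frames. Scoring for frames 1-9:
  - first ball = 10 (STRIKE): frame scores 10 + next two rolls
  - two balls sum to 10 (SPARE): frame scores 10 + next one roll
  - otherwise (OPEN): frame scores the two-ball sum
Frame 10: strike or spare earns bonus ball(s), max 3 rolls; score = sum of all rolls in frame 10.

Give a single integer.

Frame 1: STRIKE. 10 + next two rolls (0+2) = 12. Cumulative: 12
Frame 2: OPEN (0+2=2). Cumulative: 14
Frame 3: STRIKE. 10 + next two rolls (8+1) = 19. Cumulative: 33
Frame 4: OPEN (8+1=9). Cumulative: 42
Frame 5: STRIKE. 10 + next two rolls (6+1) = 17. Cumulative: 59
Frame 6: OPEN (6+1=7). Cumulative: 66
Frame 7: STRIKE. 10 + next two rolls (0+9) = 19. Cumulative: 85
Frame 8: OPEN (0+9=9). Cumulative: 94
Frame 9: OPEN (5+0=5). Cumulative: 99

Answer: 19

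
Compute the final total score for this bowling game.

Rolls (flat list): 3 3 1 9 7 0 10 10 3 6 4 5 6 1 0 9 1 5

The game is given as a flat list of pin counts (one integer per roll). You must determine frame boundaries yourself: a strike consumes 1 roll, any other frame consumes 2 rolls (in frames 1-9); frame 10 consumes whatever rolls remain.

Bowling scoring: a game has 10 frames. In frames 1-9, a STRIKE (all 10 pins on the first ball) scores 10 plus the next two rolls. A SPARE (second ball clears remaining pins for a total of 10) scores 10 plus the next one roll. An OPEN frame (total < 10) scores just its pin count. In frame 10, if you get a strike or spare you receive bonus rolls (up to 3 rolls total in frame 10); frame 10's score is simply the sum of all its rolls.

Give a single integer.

Frame 1: OPEN (3+3=6). Cumulative: 6
Frame 2: SPARE (1+9=10). 10 + next roll (7) = 17. Cumulative: 23
Frame 3: OPEN (7+0=7). Cumulative: 30
Frame 4: STRIKE. 10 + next two rolls (10+3) = 23. Cumulative: 53
Frame 5: STRIKE. 10 + next two rolls (3+6) = 19. Cumulative: 72
Frame 6: OPEN (3+6=9). Cumulative: 81
Frame 7: OPEN (4+5=9). Cumulative: 90
Frame 8: OPEN (6+1=7). Cumulative: 97
Frame 9: OPEN (0+9=9). Cumulative: 106
Frame 10: OPEN. Sum of all frame-10 rolls (1+5) = 6. Cumulative: 112

Answer: 112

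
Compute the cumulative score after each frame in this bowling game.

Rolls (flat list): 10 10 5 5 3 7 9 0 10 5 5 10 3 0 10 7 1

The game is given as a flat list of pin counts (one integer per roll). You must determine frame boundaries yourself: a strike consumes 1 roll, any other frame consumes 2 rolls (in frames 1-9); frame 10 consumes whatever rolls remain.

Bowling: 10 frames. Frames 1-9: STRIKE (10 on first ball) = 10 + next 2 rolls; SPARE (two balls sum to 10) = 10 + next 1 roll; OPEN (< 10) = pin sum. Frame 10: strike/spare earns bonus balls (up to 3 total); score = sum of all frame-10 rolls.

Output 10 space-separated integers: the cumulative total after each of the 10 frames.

Frame 1: STRIKE. 10 + next two rolls (10+5) = 25. Cumulative: 25
Frame 2: STRIKE. 10 + next two rolls (5+5) = 20. Cumulative: 45
Frame 3: SPARE (5+5=10). 10 + next roll (3) = 13. Cumulative: 58
Frame 4: SPARE (3+7=10). 10 + next roll (9) = 19. Cumulative: 77
Frame 5: OPEN (9+0=9). Cumulative: 86
Frame 6: STRIKE. 10 + next two rolls (5+5) = 20. Cumulative: 106
Frame 7: SPARE (5+5=10). 10 + next roll (10) = 20. Cumulative: 126
Frame 8: STRIKE. 10 + next two rolls (3+0) = 13. Cumulative: 139
Frame 9: OPEN (3+0=3). Cumulative: 142
Frame 10: STRIKE. Sum of all frame-10 rolls (10+7+1) = 18. Cumulative: 160

Answer: 25 45 58 77 86 106 126 139 142 160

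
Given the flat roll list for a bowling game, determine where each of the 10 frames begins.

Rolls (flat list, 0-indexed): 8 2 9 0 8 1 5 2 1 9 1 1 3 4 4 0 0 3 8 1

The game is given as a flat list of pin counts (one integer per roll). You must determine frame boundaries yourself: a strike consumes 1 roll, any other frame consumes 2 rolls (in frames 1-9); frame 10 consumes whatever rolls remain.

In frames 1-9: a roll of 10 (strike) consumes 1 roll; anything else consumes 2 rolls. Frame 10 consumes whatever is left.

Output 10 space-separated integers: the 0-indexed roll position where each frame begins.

Answer: 0 2 4 6 8 10 12 14 16 18

Derivation:
Frame 1 starts at roll index 0: rolls=8,2 (sum=10), consumes 2 rolls
Frame 2 starts at roll index 2: rolls=9,0 (sum=9), consumes 2 rolls
Frame 3 starts at roll index 4: rolls=8,1 (sum=9), consumes 2 rolls
Frame 4 starts at roll index 6: rolls=5,2 (sum=7), consumes 2 rolls
Frame 5 starts at roll index 8: rolls=1,9 (sum=10), consumes 2 rolls
Frame 6 starts at roll index 10: rolls=1,1 (sum=2), consumes 2 rolls
Frame 7 starts at roll index 12: rolls=3,4 (sum=7), consumes 2 rolls
Frame 8 starts at roll index 14: rolls=4,0 (sum=4), consumes 2 rolls
Frame 9 starts at roll index 16: rolls=0,3 (sum=3), consumes 2 rolls
Frame 10 starts at roll index 18: 2 remaining rolls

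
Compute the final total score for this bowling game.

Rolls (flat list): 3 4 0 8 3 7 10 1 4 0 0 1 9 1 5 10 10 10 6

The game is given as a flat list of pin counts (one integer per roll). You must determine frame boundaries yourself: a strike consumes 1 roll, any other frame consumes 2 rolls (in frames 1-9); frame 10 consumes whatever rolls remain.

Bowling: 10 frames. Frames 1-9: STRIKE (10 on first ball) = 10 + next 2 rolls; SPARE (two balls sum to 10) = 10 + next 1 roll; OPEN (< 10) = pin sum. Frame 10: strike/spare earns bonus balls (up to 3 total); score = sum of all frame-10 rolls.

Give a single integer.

Frame 1: OPEN (3+4=7). Cumulative: 7
Frame 2: OPEN (0+8=8). Cumulative: 15
Frame 3: SPARE (3+7=10). 10 + next roll (10) = 20. Cumulative: 35
Frame 4: STRIKE. 10 + next two rolls (1+4) = 15. Cumulative: 50
Frame 5: OPEN (1+4=5). Cumulative: 55
Frame 6: OPEN (0+0=0). Cumulative: 55
Frame 7: SPARE (1+9=10). 10 + next roll (1) = 11. Cumulative: 66
Frame 8: OPEN (1+5=6). Cumulative: 72
Frame 9: STRIKE. 10 + next two rolls (10+10) = 30. Cumulative: 102
Frame 10: STRIKE. Sum of all frame-10 rolls (10+10+6) = 26. Cumulative: 128

Answer: 128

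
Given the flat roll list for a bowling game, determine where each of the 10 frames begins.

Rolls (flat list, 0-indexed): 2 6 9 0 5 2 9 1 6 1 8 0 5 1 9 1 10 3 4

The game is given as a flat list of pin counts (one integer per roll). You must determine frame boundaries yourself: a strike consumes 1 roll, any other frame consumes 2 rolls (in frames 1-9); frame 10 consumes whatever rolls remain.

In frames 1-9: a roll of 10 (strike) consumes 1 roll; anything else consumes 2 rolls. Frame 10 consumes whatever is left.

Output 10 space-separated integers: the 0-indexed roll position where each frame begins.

Frame 1 starts at roll index 0: rolls=2,6 (sum=8), consumes 2 rolls
Frame 2 starts at roll index 2: rolls=9,0 (sum=9), consumes 2 rolls
Frame 3 starts at roll index 4: rolls=5,2 (sum=7), consumes 2 rolls
Frame 4 starts at roll index 6: rolls=9,1 (sum=10), consumes 2 rolls
Frame 5 starts at roll index 8: rolls=6,1 (sum=7), consumes 2 rolls
Frame 6 starts at roll index 10: rolls=8,0 (sum=8), consumes 2 rolls
Frame 7 starts at roll index 12: rolls=5,1 (sum=6), consumes 2 rolls
Frame 8 starts at roll index 14: rolls=9,1 (sum=10), consumes 2 rolls
Frame 9 starts at roll index 16: roll=10 (strike), consumes 1 roll
Frame 10 starts at roll index 17: 2 remaining rolls

Answer: 0 2 4 6 8 10 12 14 16 17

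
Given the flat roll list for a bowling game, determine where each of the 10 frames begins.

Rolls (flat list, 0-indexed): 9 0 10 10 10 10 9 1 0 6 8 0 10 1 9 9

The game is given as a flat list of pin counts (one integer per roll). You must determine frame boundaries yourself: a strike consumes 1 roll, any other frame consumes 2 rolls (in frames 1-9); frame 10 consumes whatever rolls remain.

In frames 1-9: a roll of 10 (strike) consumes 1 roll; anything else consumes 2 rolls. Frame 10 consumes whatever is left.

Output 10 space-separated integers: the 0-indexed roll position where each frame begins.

Answer: 0 2 3 4 5 6 8 10 12 13

Derivation:
Frame 1 starts at roll index 0: rolls=9,0 (sum=9), consumes 2 rolls
Frame 2 starts at roll index 2: roll=10 (strike), consumes 1 roll
Frame 3 starts at roll index 3: roll=10 (strike), consumes 1 roll
Frame 4 starts at roll index 4: roll=10 (strike), consumes 1 roll
Frame 5 starts at roll index 5: roll=10 (strike), consumes 1 roll
Frame 6 starts at roll index 6: rolls=9,1 (sum=10), consumes 2 rolls
Frame 7 starts at roll index 8: rolls=0,6 (sum=6), consumes 2 rolls
Frame 8 starts at roll index 10: rolls=8,0 (sum=8), consumes 2 rolls
Frame 9 starts at roll index 12: roll=10 (strike), consumes 1 roll
Frame 10 starts at roll index 13: 3 remaining rolls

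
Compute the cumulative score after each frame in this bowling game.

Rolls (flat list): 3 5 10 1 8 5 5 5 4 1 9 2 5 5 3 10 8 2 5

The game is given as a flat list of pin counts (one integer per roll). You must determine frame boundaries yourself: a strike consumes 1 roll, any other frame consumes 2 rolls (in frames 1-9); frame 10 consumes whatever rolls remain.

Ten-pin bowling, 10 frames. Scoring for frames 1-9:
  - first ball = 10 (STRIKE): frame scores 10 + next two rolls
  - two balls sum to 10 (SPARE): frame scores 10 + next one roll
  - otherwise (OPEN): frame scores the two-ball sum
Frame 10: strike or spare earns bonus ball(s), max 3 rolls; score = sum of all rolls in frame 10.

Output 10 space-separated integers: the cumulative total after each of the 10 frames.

Frame 1: OPEN (3+5=8). Cumulative: 8
Frame 2: STRIKE. 10 + next two rolls (1+8) = 19. Cumulative: 27
Frame 3: OPEN (1+8=9). Cumulative: 36
Frame 4: SPARE (5+5=10). 10 + next roll (5) = 15. Cumulative: 51
Frame 5: OPEN (5+4=9). Cumulative: 60
Frame 6: SPARE (1+9=10). 10 + next roll (2) = 12. Cumulative: 72
Frame 7: OPEN (2+5=7). Cumulative: 79
Frame 8: OPEN (5+3=8). Cumulative: 87
Frame 9: STRIKE. 10 + next two rolls (8+2) = 20. Cumulative: 107
Frame 10: SPARE. Sum of all frame-10 rolls (8+2+5) = 15. Cumulative: 122

Answer: 8 27 36 51 60 72 79 87 107 122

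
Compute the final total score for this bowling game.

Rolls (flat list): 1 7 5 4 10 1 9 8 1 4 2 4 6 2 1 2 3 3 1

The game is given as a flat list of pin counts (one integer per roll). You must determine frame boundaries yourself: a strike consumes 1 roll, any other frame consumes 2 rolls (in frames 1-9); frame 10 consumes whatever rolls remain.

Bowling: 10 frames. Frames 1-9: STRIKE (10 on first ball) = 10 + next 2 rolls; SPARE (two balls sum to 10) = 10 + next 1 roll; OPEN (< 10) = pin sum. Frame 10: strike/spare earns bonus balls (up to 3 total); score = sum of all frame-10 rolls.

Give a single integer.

Answer: 94

Derivation:
Frame 1: OPEN (1+7=8). Cumulative: 8
Frame 2: OPEN (5+4=9). Cumulative: 17
Frame 3: STRIKE. 10 + next two rolls (1+9) = 20. Cumulative: 37
Frame 4: SPARE (1+9=10). 10 + next roll (8) = 18. Cumulative: 55
Frame 5: OPEN (8+1=9). Cumulative: 64
Frame 6: OPEN (4+2=6). Cumulative: 70
Frame 7: SPARE (4+6=10). 10 + next roll (2) = 12. Cumulative: 82
Frame 8: OPEN (2+1=3). Cumulative: 85
Frame 9: OPEN (2+3=5). Cumulative: 90
Frame 10: OPEN. Sum of all frame-10 rolls (3+1) = 4. Cumulative: 94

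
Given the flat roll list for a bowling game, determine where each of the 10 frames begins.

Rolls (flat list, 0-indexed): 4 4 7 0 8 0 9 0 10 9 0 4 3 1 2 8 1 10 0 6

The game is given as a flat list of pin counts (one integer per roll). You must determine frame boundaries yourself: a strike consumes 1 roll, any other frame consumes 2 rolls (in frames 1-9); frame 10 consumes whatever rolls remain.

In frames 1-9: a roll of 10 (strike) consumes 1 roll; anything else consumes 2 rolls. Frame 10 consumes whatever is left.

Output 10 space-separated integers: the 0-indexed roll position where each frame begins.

Frame 1 starts at roll index 0: rolls=4,4 (sum=8), consumes 2 rolls
Frame 2 starts at roll index 2: rolls=7,0 (sum=7), consumes 2 rolls
Frame 3 starts at roll index 4: rolls=8,0 (sum=8), consumes 2 rolls
Frame 4 starts at roll index 6: rolls=9,0 (sum=9), consumes 2 rolls
Frame 5 starts at roll index 8: roll=10 (strike), consumes 1 roll
Frame 6 starts at roll index 9: rolls=9,0 (sum=9), consumes 2 rolls
Frame 7 starts at roll index 11: rolls=4,3 (sum=7), consumes 2 rolls
Frame 8 starts at roll index 13: rolls=1,2 (sum=3), consumes 2 rolls
Frame 9 starts at roll index 15: rolls=8,1 (sum=9), consumes 2 rolls
Frame 10 starts at roll index 17: 3 remaining rolls

Answer: 0 2 4 6 8 9 11 13 15 17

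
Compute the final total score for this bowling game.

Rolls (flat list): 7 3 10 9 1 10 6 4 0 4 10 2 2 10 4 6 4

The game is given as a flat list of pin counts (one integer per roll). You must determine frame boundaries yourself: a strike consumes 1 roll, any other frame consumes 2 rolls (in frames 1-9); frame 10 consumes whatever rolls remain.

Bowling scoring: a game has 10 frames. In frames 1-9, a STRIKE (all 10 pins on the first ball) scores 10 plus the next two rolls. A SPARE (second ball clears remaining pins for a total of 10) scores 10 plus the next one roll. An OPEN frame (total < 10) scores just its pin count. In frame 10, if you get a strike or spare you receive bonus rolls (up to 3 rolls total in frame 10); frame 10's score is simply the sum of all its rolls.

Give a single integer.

Answer: 146

Derivation:
Frame 1: SPARE (7+3=10). 10 + next roll (10) = 20. Cumulative: 20
Frame 2: STRIKE. 10 + next two rolls (9+1) = 20. Cumulative: 40
Frame 3: SPARE (9+1=10). 10 + next roll (10) = 20. Cumulative: 60
Frame 4: STRIKE. 10 + next two rolls (6+4) = 20. Cumulative: 80
Frame 5: SPARE (6+4=10). 10 + next roll (0) = 10. Cumulative: 90
Frame 6: OPEN (0+4=4). Cumulative: 94
Frame 7: STRIKE. 10 + next two rolls (2+2) = 14. Cumulative: 108
Frame 8: OPEN (2+2=4). Cumulative: 112
Frame 9: STRIKE. 10 + next two rolls (4+6) = 20. Cumulative: 132
Frame 10: SPARE. Sum of all frame-10 rolls (4+6+4) = 14. Cumulative: 146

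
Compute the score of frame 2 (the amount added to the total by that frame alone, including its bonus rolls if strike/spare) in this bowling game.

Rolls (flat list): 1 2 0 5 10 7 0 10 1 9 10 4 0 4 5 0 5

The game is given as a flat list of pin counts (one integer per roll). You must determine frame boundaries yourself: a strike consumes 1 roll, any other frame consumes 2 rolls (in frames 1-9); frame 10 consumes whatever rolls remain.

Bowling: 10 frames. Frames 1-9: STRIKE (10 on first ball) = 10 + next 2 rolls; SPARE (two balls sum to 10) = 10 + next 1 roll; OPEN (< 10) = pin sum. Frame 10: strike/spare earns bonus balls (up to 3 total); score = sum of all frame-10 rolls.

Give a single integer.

Answer: 5

Derivation:
Frame 1: OPEN (1+2=3). Cumulative: 3
Frame 2: OPEN (0+5=5). Cumulative: 8
Frame 3: STRIKE. 10 + next two rolls (7+0) = 17. Cumulative: 25
Frame 4: OPEN (7+0=7). Cumulative: 32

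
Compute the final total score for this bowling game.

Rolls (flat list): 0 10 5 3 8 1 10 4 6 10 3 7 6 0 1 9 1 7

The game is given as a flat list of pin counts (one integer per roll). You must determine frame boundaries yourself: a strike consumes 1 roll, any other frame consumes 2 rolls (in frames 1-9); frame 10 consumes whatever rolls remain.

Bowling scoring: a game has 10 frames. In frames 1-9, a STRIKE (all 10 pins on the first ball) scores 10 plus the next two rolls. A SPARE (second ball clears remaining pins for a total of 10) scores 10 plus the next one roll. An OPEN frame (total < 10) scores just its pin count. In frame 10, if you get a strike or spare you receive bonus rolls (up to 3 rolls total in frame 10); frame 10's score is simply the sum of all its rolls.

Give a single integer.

Answer: 133

Derivation:
Frame 1: SPARE (0+10=10). 10 + next roll (5) = 15. Cumulative: 15
Frame 2: OPEN (5+3=8). Cumulative: 23
Frame 3: OPEN (8+1=9). Cumulative: 32
Frame 4: STRIKE. 10 + next two rolls (4+6) = 20. Cumulative: 52
Frame 5: SPARE (4+6=10). 10 + next roll (10) = 20. Cumulative: 72
Frame 6: STRIKE. 10 + next two rolls (3+7) = 20. Cumulative: 92
Frame 7: SPARE (3+7=10). 10 + next roll (6) = 16. Cumulative: 108
Frame 8: OPEN (6+0=6). Cumulative: 114
Frame 9: SPARE (1+9=10). 10 + next roll (1) = 11. Cumulative: 125
Frame 10: OPEN. Sum of all frame-10 rolls (1+7) = 8. Cumulative: 133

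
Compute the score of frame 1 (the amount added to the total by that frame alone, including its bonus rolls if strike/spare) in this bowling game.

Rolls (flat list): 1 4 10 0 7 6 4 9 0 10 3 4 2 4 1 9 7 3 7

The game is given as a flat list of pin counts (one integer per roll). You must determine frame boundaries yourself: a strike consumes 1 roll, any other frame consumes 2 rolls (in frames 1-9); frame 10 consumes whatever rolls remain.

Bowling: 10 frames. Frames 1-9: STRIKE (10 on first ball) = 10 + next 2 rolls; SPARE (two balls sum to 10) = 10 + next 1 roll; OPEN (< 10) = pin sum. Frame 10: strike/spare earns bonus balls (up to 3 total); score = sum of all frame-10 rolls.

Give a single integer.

Frame 1: OPEN (1+4=5). Cumulative: 5
Frame 2: STRIKE. 10 + next two rolls (0+7) = 17. Cumulative: 22
Frame 3: OPEN (0+7=7). Cumulative: 29

Answer: 5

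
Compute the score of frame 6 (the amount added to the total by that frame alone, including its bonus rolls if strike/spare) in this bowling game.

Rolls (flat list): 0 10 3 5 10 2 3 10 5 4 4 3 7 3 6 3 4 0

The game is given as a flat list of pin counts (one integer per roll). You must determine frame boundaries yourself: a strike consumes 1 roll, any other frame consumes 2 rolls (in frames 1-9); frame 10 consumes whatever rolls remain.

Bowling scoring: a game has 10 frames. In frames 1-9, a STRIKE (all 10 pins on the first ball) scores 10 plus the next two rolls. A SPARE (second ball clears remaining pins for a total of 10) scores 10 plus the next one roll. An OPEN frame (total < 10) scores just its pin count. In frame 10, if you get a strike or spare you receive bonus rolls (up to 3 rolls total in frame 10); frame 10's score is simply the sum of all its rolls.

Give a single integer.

Answer: 9

Derivation:
Frame 1: SPARE (0+10=10). 10 + next roll (3) = 13. Cumulative: 13
Frame 2: OPEN (3+5=8). Cumulative: 21
Frame 3: STRIKE. 10 + next two rolls (2+3) = 15. Cumulative: 36
Frame 4: OPEN (2+3=5). Cumulative: 41
Frame 5: STRIKE. 10 + next two rolls (5+4) = 19. Cumulative: 60
Frame 6: OPEN (5+4=9). Cumulative: 69
Frame 7: OPEN (4+3=7). Cumulative: 76
Frame 8: SPARE (7+3=10). 10 + next roll (6) = 16. Cumulative: 92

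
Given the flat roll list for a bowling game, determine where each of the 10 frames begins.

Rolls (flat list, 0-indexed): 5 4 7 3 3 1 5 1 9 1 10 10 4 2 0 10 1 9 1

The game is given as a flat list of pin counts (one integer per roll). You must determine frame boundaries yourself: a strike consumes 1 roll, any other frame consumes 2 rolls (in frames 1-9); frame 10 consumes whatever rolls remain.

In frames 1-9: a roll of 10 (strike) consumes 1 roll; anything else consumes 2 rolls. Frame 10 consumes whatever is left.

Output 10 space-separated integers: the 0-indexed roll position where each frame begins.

Answer: 0 2 4 6 8 10 11 12 14 16

Derivation:
Frame 1 starts at roll index 0: rolls=5,4 (sum=9), consumes 2 rolls
Frame 2 starts at roll index 2: rolls=7,3 (sum=10), consumes 2 rolls
Frame 3 starts at roll index 4: rolls=3,1 (sum=4), consumes 2 rolls
Frame 4 starts at roll index 6: rolls=5,1 (sum=6), consumes 2 rolls
Frame 5 starts at roll index 8: rolls=9,1 (sum=10), consumes 2 rolls
Frame 6 starts at roll index 10: roll=10 (strike), consumes 1 roll
Frame 7 starts at roll index 11: roll=10 (strike), consumes 1 roll
Frame 8 starts at roll index 12: rolls=4,2 (sum=6), consumes 2 rolls
Frame 9 starts at roll index 14: rolls=0,10 (sum=10), consumes 2 rolls
Frame 10 starts at roll index 16: 3 remaining rolls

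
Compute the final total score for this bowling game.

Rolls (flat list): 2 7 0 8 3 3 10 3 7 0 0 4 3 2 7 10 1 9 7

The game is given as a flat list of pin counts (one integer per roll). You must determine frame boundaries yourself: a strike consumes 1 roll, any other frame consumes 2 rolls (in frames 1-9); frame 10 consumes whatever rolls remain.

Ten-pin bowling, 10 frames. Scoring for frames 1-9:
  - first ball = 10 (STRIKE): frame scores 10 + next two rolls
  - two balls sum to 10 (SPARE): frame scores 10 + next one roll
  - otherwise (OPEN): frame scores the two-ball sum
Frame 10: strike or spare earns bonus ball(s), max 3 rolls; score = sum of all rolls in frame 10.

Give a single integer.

Frame 1: OPEN (2+7=9). Cumulative: 9
Frame 2: OPEN (0+8=8). Cumulative: 17
Frame 3: OPEN (3+3=6). Cumulative: 23
Frame 4: STRIKE. 10 + next two rolls (3+7) = 20. Cumulative: 43
Frame 5: SPARE (3+7=10). 10 + next roll (0) = 10. Cumulative: 53
Frame 6: OPEN (0+0=0). Cumulative: 53
Frame 7: OPEN (4+3=7). Cumulative: 60
Frame 8: OPEN (2+7=9). Cumulative: 69
Frame 9: STRIKE. 10 + next two rolls (1+9) = 20. Cumulative: 89
Frame 10: SPARE. Sum of all frame-10 rolls (1+9+7) = 17. Cumulative: 106

Answer: 106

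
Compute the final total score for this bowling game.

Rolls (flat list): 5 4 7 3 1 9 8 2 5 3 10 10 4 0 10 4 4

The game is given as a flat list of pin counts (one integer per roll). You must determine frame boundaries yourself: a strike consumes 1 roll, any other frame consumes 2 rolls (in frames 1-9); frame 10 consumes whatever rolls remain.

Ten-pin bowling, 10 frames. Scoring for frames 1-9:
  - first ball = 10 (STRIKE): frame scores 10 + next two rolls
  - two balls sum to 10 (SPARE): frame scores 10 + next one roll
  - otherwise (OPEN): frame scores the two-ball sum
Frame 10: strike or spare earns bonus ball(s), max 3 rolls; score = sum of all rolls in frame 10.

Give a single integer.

Answer: 129

Derivation:
Frame 1: OPEN (5+4=9). Cumulative: 9
Frame 2: SPARE (7+3=10). 10 + next roll (1) = 11. Cumulative: 20
Frame 3: SPARE (1+9=10). 10 + next roll (8) = 18. Cumulative: 38
Frame 4: SPARE (8+2=10). 10 + next roll (5) = 15. Cumulative: 53
Frame 5: OPEN (5+3=8). Cumulative: 61
Frame 6: STRIKE. 10 + next two rolls (10+4) = 24. Cumulative: 85
Frame 7: STRIKE. 10 + next two rolls (4+0) = 14. Cumulative: 99
Frame 8: OPEN (4+0=4). Cumulative: 103
Frame 9: STRIKE. 10 + next two rolls (4+4) = 18. Cumulative: 121
Frame 10: OPEN. Sum of all frame-10 rolls (4+4) = 8. Cumulative: 129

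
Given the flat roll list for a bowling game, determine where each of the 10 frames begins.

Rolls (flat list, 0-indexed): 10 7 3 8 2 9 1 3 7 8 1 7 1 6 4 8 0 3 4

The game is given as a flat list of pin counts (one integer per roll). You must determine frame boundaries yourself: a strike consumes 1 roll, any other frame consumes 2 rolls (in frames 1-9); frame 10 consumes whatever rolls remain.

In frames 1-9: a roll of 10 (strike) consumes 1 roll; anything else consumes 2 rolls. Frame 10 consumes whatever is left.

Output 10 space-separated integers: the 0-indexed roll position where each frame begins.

Frame 1 starts at roll index 0: roll=10 (strike), consumes 1 roll
Frame 2 starts at roll index 1: rolls=7,3 (sum=10), consumes 2 rolls
Frame 3 starts at roll index 3: rolls=8,2 (sum=10), consumes 2 rolls
Frame 4 starts at roll index 5: rolls=9,1 (sum=10), consumes 2 rolls
Frame 5 starts at roll index 7: rolls=3,7 (sum=10), consumes 2 rolls
Frame 6 starts at roll index 9: rolls=8,1 (sum=9), consumes 2 rolls
Frame 7 starts at roll index 11: rolls=7,1 (sum=8), consumes 2 rolls
Frame 8 starts at roll index 13: rolls=6,4 (sum=10), consumes 2 rolls
Frame 9 starts at roll index 15: rolls=8,0 (sum=8), consumes 2 rolls
Frame 10 starts at roll index 17: 2 remaining rolls

Answer: 0 1 3 5 7 9 11 13 15 17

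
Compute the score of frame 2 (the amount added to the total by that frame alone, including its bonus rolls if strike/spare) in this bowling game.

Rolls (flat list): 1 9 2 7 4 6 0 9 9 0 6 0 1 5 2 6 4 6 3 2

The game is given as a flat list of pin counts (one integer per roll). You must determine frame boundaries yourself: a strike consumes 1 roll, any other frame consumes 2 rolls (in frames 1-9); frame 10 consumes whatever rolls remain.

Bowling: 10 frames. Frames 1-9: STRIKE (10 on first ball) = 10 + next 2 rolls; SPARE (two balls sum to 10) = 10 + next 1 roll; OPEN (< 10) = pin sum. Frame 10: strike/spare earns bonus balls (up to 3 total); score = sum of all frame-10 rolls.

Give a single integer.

Frame 1: SPARE (1+9=10). 10 + next roll (2) = 12. Cumulative: 12
Frame 2: OPEN (2+7=9). Cumulative: 21
Frame 3: SPARE (4+6=10). 10 + next roll (0) = 10. Cumulative: 31
Frame 4: OPEN (0+9=9). Cumulative: 40

Answer: 9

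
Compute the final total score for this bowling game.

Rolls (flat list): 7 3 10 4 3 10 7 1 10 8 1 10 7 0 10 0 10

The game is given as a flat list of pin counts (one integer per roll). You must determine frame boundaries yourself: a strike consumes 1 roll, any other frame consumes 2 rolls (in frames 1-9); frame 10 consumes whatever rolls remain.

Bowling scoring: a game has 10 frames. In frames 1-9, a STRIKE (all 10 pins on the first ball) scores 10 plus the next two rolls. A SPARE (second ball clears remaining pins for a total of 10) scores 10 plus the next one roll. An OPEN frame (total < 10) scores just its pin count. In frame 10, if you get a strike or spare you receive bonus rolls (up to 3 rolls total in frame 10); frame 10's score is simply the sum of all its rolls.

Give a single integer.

Answer: 142

Derivation:
Frame 1: SPARE (7+3=10). 10 + next roll (10) = 20. Cumulative: 20
Frame 2: STRIKE. 10 + next two rolls (4+3) = 17. Cumulative: 37
Frame 3: OPEN (4+3=7). Cumulative: 44
Frame 4: STRIKE. 10 + next two rolls (7+1) = 18. Cumulative: 62
Frame 5: OPEN (7+1=8). Cumulative: 70
Frame 6: STRIKE. 10 + next two rolls (8+1) = 19. Cumulative: 89
Frame 7: OPEN (8+1=9). Cumulative: 98
Frame 8: STRIKE. 10 + next two rolls (7+0) = 17. Cumulative: 115
Frame 9: OPEN (7+0=7). Cumulative: 122
Frame 10: STRIKE. Sum of all frame-10 rolls (10+0+10) = 20. Cumulative: 142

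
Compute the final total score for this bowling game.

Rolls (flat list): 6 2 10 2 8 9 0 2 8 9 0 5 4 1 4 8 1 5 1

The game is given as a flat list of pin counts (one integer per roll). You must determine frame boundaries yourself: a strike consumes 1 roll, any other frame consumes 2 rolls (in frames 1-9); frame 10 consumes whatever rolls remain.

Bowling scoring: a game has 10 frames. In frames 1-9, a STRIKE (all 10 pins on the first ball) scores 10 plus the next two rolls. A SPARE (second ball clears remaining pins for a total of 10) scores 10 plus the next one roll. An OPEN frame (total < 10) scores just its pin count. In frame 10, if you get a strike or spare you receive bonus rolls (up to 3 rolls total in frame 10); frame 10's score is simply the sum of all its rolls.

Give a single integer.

Frame 1: OPEN (6+2=8). Cumulative: 8
Frame 2: STRIKE. 10 + next two rolls (2+8) = 20. Cumulative: 28
Frame 3: SPARE (2+8=10). 10 + next roll (9) = 19. Cumulative: 47
Frame 4: OPEN (9+0=9). Cumulative: 56
Frame 5: SPARE (2+8=10). 10 + next roll (9) = 19. Cumulative: 75
Frame 6: OPEN (9+0=9). Cumulative: 84
Frame 7: OPEN (5+4=9). Cumulative: 93
Frame 8: OPEN (1+4=5). Cumulative: 98
Frame 9: OPEN (8+1=9). Cumulative: 107
Frame 10: OPEN. Sum of all frame-10 rolls (5+1) = 6. Cumulative: 113

Answer: 113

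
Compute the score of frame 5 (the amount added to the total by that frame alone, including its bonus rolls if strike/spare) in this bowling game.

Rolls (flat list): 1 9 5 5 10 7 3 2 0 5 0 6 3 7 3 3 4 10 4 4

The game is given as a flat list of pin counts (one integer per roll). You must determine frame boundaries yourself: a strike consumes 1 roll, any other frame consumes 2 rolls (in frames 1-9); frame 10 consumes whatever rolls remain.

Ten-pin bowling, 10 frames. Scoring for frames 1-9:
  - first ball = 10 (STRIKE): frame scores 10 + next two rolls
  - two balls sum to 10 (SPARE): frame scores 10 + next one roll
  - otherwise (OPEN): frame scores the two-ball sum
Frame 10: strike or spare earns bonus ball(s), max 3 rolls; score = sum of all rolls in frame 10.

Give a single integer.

Answer: 2

Derivation:
Frame 1: SPARE (1+9=10). 10 + next roll (5) = 15. Cumulative: 15
Frame 2: SPARE (5+5=10). 10 + next roll (10) = 20. Cumulative: 35
Frame 3: STRIKE. 10 + next two rolls (7+3) = 20. Cumulative: 55
Frame 4: SPARE (7+3=10). 10 + next roll (2) = 12. Cumulative: 67
Frame 5: OPEN (2+0=2). Cumulative: 69
Frame 6: OPEN (5+0=5). Cumulative: 74
Frame 7: OPEN (6+3=9). Cumulative: 83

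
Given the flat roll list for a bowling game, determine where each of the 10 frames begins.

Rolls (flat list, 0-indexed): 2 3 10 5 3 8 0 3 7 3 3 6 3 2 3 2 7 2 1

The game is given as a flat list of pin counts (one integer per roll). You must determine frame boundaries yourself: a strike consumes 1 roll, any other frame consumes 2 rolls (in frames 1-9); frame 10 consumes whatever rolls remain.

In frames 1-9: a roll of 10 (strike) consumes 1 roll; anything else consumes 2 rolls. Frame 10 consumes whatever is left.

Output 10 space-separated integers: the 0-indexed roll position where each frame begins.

Answer: 0 2 3 5 7 9 11 13 15 17

Derivation:
Frame 1 starts at roll index 0: rolls=2,3 (sum=5), consumes 2 rolls
Frame 2 starts at roll index 2: roll=10 (strike), consumes 1 roll
Frame 3 starts at roll index 3: rolls=5,3 (sum=8), consumes 2 rolls
Frame 4 starts at roll index 5: rolls=8,0 (sum=8), consumes 2 rolls
Frame 5 starts at roll index 7: rolls=3,7 (sum=10), consumes 2 rolls
Frame 6 starts at roll index 9: rolls=3,3 (sum=6), consumes 2 rolls
Frame 7 starts at roll index 11: rolls=6,3 (sum=9), consumes 2 rolls
Frame 8 starts at roll index 13: rolls=2,3 (sum=5), consumes 2 rolls
Frame 9 starts at roll index 15: rolls=2,7 (sum=9), consumes 2 rolls
Frame 10 starts at roll index 17: 2 remaining rolls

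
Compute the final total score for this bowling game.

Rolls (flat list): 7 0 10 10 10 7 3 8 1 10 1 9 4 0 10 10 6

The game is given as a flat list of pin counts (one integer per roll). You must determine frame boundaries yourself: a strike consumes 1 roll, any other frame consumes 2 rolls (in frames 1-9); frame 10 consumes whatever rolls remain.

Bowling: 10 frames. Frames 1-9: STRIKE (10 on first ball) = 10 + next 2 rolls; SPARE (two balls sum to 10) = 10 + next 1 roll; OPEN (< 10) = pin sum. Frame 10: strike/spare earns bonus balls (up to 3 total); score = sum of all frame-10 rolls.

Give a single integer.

Frame 1: OPEN (7+0=7). Cumulative: 7
Frame 2: STRIKE. 10 + next two rolls (10+10) = 30. Cumulative: 37
Frame 3: STRIKE. 10 + next two rolls (10+7) = 27. Cumulative: 64
Frame 4: STRIKE. 10 + next two rolls (7+3) = 20. Cumulative: 84
Frame 5: SPARE (7+3=10). 10 + next roll (8) = 18. Cumulative: 102
Frame 6: OPEN (8+1=9). Cumulative: 111
Frame 7: STRIKE. 10 + next two rolls (1+9) = 20. Cumulative: 131
Frame 8: SPARE (1+9=10). 10 + next roll (4) = 14. Cumulative: 145
Frame 9: OPEN (4+0=4). Cumulative: 149
Frame 10: STRIKE. Sum of all frame-10 rolls (10+10+6) = 26. Cumulative: 175

Answer: 175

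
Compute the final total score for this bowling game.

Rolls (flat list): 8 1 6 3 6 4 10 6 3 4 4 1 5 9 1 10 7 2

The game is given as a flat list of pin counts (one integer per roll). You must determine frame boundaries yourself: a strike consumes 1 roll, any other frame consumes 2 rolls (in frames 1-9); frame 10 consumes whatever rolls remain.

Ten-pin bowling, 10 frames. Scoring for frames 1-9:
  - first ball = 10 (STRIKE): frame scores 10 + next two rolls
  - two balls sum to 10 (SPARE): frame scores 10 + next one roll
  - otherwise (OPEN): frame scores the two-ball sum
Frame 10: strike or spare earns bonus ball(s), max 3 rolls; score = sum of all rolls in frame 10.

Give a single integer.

Frame 1: OPEN (8+1=9). Cumulative: 9
Frame 2: OPEN (6+3=9). Cumulative: 18
Frame 3: SPARE (6+4=10). 10 + next roll (10) = 20. Cumulative: 38
Frame 4: STRIKE. 10 + next two rolls (6+3) = 19. Cumulative: 57
Frame 5: OPEN (6+3=9). Cumulative: 66
Frame 6: OPEN (4+4=8). Cumulative: 74
Frame 7: OPEN (1+5=6). Cumulative: 80
Frame 8: SPARE (9+1=10). 10 + next roll (10) = 20. Cumulative: 100
Frame 9: STRIKE. 10 + next two rolls (7+2) = 19. Cumulative: 119
Frame 10: OPEN. Sum of all frame-10 rolls (7+2) = 9. Cumulative: 128

Answer: 128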